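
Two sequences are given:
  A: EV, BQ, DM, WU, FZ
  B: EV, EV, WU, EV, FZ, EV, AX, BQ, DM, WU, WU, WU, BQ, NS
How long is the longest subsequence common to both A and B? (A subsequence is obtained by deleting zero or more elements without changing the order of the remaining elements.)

A longest common subsequence is EV, BQ, DM, WU (length 4); the LCS DP confirms no longer common subsequence exists.

4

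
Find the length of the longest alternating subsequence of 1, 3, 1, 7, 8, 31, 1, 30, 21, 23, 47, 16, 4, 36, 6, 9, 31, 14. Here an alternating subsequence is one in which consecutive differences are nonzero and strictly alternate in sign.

13

A longest alternating subsequence is 1, 3, 1, 7, 1, 30, 21, 23, 16, 36, 6, 31, 14 (positions 1,2,3,4,7,8,9,10,12,14,15,17,18); its 12 consecutive differences strictly alternate in sign, and length 13 is optimal.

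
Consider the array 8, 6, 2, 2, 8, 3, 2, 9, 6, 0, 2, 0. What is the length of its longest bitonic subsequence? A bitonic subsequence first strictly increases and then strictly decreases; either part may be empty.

6

Let inc[i] be the LIS ending at i and dec[i] the longest strictly decreasing subsequence starting at i. inc = [1, 1, 1, 1, 2, 2, 1, 3, 3, 1, 2, 1], dec = [5, 4, 2, 2, 4, 3, 2, 4, 3, 1, 2, 1].
max_i inc[i]+dec[i]−1 = 6, with one witness 6, 8, 9, 6, 2, 0.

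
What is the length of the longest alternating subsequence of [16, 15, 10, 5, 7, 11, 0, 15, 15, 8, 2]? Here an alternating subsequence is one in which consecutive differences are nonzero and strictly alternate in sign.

Track the best alternating length ending on an up-step vs a down-step at each position: up/down = 1/1, 1/2, 1/2, 1/2, 3/2, 3/2, 1/4, 5/2, 5/2, 5/6, 5/6.
The maximum over both is 6; one such subsequence is 16, 5, 7, 0, 15, 8.

6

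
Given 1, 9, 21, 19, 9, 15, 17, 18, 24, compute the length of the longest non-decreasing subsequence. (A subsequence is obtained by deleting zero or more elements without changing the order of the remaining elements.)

7

One longest non-decreasing subsequence is 1, 9, 9, 15, 17, 18, 24 (positions 1,2,5,6,7,8,9), of length 7; no longer one exists.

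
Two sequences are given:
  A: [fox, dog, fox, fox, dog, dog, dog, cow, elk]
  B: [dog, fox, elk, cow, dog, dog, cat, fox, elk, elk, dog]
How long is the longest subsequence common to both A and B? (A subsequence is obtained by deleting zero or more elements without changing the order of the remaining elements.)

Backtracking the LCS table gives one alignment: dog (A2,B1) → fox (A3,B2) → dog (A5,B5) → dog (A6,B6) → dog (A7,B11).
So the longest common subsequence has length 5.

5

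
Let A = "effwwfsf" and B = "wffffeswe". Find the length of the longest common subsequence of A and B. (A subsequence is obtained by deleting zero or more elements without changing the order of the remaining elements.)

4

A longest common subsequence is fffs (length 4); the LCS DP confirms no longer common subsequence exists.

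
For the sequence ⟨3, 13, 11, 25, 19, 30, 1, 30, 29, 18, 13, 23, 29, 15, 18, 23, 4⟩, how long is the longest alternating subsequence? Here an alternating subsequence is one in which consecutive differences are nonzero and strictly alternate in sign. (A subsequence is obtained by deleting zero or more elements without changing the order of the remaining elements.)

13

A longest alternating subsequence is 3, 13, 11, 25, 19, 30, 1, 30, 18, 23, 15, 18, 4 (positions 1,2,3,4,5,6,7,8,10,12,14,15,17); its 12 consecutive differences strictly alternate in sign, and length 13 is optimal.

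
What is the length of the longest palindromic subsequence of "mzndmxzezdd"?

5

Using dp[i][j] = 2 + dp[i+1][j−1] if the ends match, else max(dp[i+1][j], dp[i][j−1]):
dp[1][11] = 5. A witness is dzezd at positions 4,7,8,9,11.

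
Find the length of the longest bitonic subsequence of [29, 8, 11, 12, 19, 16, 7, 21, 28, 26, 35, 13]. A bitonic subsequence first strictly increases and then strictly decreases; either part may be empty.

8

One longest bitonic subsequence is 8, 11, 12, 19, 21, 28, 26, 13 (positions 2,3,4,5,8,9,10,12): it rises to 28 then falls. Length 8 is optimal.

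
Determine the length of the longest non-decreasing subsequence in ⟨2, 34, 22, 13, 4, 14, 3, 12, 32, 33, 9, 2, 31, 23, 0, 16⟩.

5

Scanning left to right, the best length ending at each element is: 2→1, 34→2, 22→2, 13→2, 4→2, 14→3, 3→2, 12→3, 32→4, 33→5, 9→3, 2→2, 31→4, 23→4, 0→1, 16→4.
So the longest non-decreasing subsequence has length 5, e.g. 2, 13, 14, 32, 33.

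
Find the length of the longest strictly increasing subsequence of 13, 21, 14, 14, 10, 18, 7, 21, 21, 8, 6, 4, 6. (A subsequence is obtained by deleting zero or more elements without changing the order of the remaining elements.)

One longest increasing subsequence is 13, 14, 18, 21 (positions 1,3,6,8), of length 4; no longer one exists.

4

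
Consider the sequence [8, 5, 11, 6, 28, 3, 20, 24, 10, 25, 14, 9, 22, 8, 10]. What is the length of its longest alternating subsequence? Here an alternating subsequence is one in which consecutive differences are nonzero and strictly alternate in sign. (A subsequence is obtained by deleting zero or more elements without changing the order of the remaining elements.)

13

A longest alternating subsequence is 8, 5, 11, 6, 28, 3, 20, 10, 25, 14, 22, 8, 10 (positions 1,2,3,4,5,6,7,9,10,11,13,14,15); its 12 consecutive differences strictly alternate in sign, and length 13 is optimal.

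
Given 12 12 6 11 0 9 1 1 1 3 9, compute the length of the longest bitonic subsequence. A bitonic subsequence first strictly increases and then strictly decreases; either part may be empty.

One longest bitonic subsequence is 12, 11, 9, 3 (positions 1,4,6,10): it rises to 12 then falls. Length 4 is optimal.

4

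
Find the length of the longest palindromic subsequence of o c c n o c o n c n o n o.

One longest palindromic subsequence is ononcnono (positions 1,4,5,8,9,10,11,12,13); it reads the same forward and backward, and the interval DP gives dp[1][13] = 9.

9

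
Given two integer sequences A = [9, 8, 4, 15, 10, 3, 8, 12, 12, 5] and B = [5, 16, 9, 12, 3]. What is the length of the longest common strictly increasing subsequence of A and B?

2

For each value that appears in both, track the longest common increasing run ending there.
The best achievable length is 2; one witness is 9, 12 (A-positions 1,8, B-positions 3,4).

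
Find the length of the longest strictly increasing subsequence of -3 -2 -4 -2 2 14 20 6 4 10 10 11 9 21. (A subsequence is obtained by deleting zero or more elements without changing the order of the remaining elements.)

Scanning left to right, the best length ending at each element is: -3→1, -2→2, -4→1, -2→2, 2→3, 14→4, 20→5, 6→4, 4→4, 10→5, 10→5, 11→6, 9→5, 21→7.
So the longest increasing subsequence has length 7, e.g. -3, -2, 2, 6, 10, 11, 21.

7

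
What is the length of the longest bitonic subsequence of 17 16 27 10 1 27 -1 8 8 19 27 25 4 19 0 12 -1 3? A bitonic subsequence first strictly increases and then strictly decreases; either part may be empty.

One longest bitonic subsequence is 1, 8, 19, 27, 25, 19, 12, 3 (positions 5,8,10,11,12,14,16,18): it rises to 27 then falls. Length 8 is optimal.

8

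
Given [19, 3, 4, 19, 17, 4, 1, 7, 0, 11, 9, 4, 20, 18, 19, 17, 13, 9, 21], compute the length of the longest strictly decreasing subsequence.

Scanning left to right, the best length ending at each element is: 19→1, 3→2, 4→2, 19→1, 17→2, 4→3, 1→4, 7→3, 0→5, 11→3, 9→4, 4→5, 20→1, 18→2, 19→2, 17→3, 13→4, 9→5, 21→1.
So the longest decreasing subsequence has length 5, e.g. 19, 17, 4, 1, 0.

5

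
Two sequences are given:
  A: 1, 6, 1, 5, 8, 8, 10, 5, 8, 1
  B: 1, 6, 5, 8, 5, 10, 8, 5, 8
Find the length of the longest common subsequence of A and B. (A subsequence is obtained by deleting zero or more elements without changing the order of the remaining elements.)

7

Backtracking the LCS table gives one alignment: 1 (A1,B1) → 6 (A2,B2) → 5 (A4,B3) → 8 (A5,B4) → 8 (A6,B7) → 5 (A8,B8) → 8 (A9,B9).
So the longest common subsequence has length 7.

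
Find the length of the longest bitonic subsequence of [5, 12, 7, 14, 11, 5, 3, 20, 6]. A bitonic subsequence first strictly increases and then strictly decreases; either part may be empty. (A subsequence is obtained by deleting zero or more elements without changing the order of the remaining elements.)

One longest bitonic subsequence is 5, 12, 14, 11, 5, 3 (positions 1,2,4,5,6,7): it rises to 14 then falls. Length 6 is optimal.

6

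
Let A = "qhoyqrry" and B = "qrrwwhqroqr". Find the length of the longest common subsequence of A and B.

Backtracking the LCS table gives one alignment: q (A1,B1) → h (A2,B6) → o (A3,B9) → q (A5,B10) → r (A7,B11).
So the longest common subsequence has length 5.

5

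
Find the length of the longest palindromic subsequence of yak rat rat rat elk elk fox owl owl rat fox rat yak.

8

One longest palindromic subsequence is yak rat fox owl owl fox rat yak (positions 1,2,7,8,9,11,12,13); it reads the same forward and backward, and the interval DP gives dp[1][13] = 8.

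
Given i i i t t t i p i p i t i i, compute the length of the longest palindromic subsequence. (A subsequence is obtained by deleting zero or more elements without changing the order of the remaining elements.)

11

Using dp[i][j] = 2 + dp[i+1][j−1] if the ends match, else max(dp[i+1][j], dp[i][j−1]):
dp[1][14] = 11. A witness is iitipipitii at positions 1,2,4,7,8,9,10,11,12,13,14.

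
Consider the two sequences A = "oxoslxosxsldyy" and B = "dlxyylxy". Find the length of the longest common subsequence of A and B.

4

A longest common subsequence is xlxy (length 4); the LCS DP confirms no longer common subsequence exists.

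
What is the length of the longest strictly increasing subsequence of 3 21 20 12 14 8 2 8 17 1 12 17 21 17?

5

Scanning left to right, the best length ending at each element is: 3→1, 21→2, 20→2, 12→2, 14→3, 8→2, 2→1, 8→2, 17→4, 1→1, 12→3, 17→4, 21→5, 17→4.
So the longest increasing subsequence has length 5, e.g. 3, 12, 14, 17, 21.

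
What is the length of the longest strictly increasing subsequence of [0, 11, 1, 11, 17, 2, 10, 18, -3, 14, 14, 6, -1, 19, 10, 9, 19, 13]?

6

Let dp[i] be the longest increasing subsequence ending at position i. Then dp = [1, 2, 2, 3, 4, 3, 4, 5, 1, 5, 5, 4, 2, 6, 5, 5, 6, 6].
The maximum is 6; one witness is 0, 1, 11, 17, 18, 19 at positions 1,3,4,5,8,14.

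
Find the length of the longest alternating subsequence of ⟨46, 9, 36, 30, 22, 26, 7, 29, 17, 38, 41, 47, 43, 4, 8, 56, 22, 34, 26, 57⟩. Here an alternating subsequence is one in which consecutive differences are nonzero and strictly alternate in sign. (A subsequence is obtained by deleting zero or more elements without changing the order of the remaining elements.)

Track the best alternating length ending on an up-step vs a down-step at each position: up/down = 1/1, 1/2, 3/2, 3/4, 3/4, 5/4, 1/6, 7/4, 7/8, 9/2, 9/2, 9/1, 9/10, 1/10, 11/10, 11/1, 11/12, 13/12, 13/14, 15/1.
The maximum over both is 15; one such subsequence is 46, 9, 36, 22, 26, 7, 29, 17, 47, 43, 56, 22, 34, 26, 57.

15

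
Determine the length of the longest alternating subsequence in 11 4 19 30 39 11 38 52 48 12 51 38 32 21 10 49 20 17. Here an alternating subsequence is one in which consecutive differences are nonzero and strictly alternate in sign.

A longest alternating subsequence is 11, 4, 19, 11, 52, 48, 51, 38, 49, 20 (positions 1,2,3,6,8,9,11,12,16,17); its 9 consecutive differences strictly alternate in sign, and length 10 is optimal.

10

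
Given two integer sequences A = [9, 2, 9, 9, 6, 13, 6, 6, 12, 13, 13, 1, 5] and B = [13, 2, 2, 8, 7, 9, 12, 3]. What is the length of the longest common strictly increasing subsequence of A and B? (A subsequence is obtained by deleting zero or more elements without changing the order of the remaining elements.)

3

A longest common strictly increasing subsequence is 2, 9, 12 (length 3); it appears in order in both A and B, and no longer such subsequence exists.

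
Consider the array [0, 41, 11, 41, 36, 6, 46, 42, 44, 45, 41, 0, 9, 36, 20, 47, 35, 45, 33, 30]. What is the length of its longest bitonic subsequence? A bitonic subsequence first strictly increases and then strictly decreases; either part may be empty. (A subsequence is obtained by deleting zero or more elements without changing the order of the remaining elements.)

11

Let inc[i] be the LIS ending at i and dec[i] the longest strictly decreasing subsequence starting at i. inc = [1, 2, 2, 3, 3, 2, 4, 4, 5, 6, 4, 1, 3, 4, 4, 7, 5, 6, 5, 5], dec = [1, 5, 3, 5, 4, 2, 7, 6, 6, 6, 5, 1, 1, 4, 1, 4, 3, 3, 2, 1].
max_i inc[i]+dec[i]−1 = 11, with one witness 0, 11, 41, 42, 44, 45, 41, 36, 35, 33, 30.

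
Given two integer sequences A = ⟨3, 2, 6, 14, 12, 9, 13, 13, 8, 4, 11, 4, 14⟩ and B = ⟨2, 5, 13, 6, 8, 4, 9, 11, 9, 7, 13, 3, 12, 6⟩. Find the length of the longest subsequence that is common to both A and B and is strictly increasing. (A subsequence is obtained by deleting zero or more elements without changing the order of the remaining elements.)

For each value that appears in both, track the longest common increasing run ending there.
The best achievable length is 4; one witness is 2, 6, 8, 11 (A-positions 2,3,9,11, B-positions 1,4,5,8).

4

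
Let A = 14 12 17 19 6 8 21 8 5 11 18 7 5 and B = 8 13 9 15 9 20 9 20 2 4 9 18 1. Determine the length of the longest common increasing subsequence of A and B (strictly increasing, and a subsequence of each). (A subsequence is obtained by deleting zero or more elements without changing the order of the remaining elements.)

For each value that appears in both, track the longest common increasing run ending there.
The best achievable length is 2; one witness is 8, 18 (A-positions 6,11, B-positions 1,12).

2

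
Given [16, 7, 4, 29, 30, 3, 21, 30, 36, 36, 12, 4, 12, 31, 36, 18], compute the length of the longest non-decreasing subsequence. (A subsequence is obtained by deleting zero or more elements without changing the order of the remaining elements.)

Let dp[i] be the longest non-decreasing subsequence ending at position i. Then dp = [1, 1, 1, 2, 3, 1, 2, 4, 5, 6, 2, 2, 3, 5, 7, 4].
The maximum is 7; one witness is 16, 29, 30, 30, 36, 36, 36 at positions 1,4,5,8,9,10,15.

7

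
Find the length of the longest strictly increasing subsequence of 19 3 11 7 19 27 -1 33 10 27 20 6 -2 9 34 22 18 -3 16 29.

6

Scanning left to right, the best length ending at each element is: 19→1, 3→1, 11→2, 7→2, 19→3, 27→4, -1→1, 33→5, 10→3, 27→4, 20→4, 6→2, -2→1, 9→3, 34→6, 22→5, 18→4, -3→1, 16→4, 29→6.
So the longest increasing subsequence has length 6, e.g. 3, 11, 19, 27, 33, 34.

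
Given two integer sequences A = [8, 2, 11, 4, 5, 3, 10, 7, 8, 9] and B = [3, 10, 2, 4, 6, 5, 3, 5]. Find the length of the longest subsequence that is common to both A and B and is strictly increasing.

For each value that appears in both, track the longest common increasing run ending there.
The best achievable length is 3; one witness is 2, 4, 5 (A-positions 2,4,5, B-positions 3,4,6).

3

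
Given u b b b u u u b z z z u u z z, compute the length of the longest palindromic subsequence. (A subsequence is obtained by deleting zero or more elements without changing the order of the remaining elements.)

7

Using dp[i][j] = 2 + dp[i+1][j−1] if the ends match, else max(dp[i+1][j], dp[i][j−1]):
dp[1][15] = 7. A witness is uuzzzuu at positions 6,7,9,10,11,12,13.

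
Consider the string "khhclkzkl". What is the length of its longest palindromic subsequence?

Using dp[i][j] = 2 + dp[i+1][j−1] if the ends match, else max(dp[i+1][j], dp[i][j−1]):
dp[1][9] = 5. A witness is lkzkl at positions 5,6,7,8,9.

5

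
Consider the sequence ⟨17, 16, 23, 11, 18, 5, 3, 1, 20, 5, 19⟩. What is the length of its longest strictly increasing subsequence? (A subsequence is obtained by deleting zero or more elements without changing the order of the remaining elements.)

Scanning left to right, the best length ending at each element is: 17→1, 16→1, 23→2, 11→1, 18→2, 5→1, 3→1, 1→1, 20→3, 5→2, 19→3.
So the longest increasing subsequence has length 3, e.g. 17, 18, 20.

3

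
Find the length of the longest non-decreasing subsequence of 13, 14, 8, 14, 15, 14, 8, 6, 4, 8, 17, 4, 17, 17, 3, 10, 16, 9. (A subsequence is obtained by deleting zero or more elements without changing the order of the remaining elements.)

Let dp[i] be the longest non-decreasing subsequence ending at position i. Then dp = [1, 2, 1, 3, 4, 4, 2, 1, 1, 3, 5, 2, 6, 7, 1, 4, 5, 4].
The maximum is 7; one witness is 13, 14, 14, 15, 17, 17, 17 at positions 1,2,4,5,11,13,14.

7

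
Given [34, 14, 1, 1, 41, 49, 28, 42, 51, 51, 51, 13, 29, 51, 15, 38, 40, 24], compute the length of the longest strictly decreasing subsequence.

4

Scanning left to right, the best length ending at each element is: 34→1, 14→2, 1→3, 1→3, 41→1, 49→1, 28→2, 42→2, 51→1, 51→1, 51→1, 13→3, 29→3, 51→1, 15→4, 38→3, 40→3, 24→4.
So the longest decreasing subsequence has length 4, e.g. 49, 42, 29, 15.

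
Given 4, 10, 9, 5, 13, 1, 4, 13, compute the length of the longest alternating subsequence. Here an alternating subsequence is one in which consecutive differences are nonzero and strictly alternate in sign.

Track the best alternating length ending on an up-step vs a down-step at each position: up/down = 1/1, 2/1, 2/3, 2/3, 4/1, 1/5, 6/5, 6/1.
The maximum over both is 6; one such subsequence is 4, 10, 9, 13, 1, 4.

6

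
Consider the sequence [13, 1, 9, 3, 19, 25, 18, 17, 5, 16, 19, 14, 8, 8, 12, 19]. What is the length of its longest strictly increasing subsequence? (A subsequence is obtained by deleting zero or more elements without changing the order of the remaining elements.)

6

Let dp[i] be the longest increasing subsequence ending at position i. Then dp = [1, 1, 2, 2, 3, 4, 3, 3, 3, 4, 5, 4, 4, 4, 5, 6].
The maximum is 6; one witness is 1, 3, 5, 8, 12, 19 at positions 2,4,9,13,15,16.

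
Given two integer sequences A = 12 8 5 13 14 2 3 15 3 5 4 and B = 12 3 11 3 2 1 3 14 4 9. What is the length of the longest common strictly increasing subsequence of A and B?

For each value that appears in both, track the longest common increasing run ending there.
The best achievable length is 3; one witness is 2, 3, 4 (A-positions 6,7,11, B-positions 5,7,9).

3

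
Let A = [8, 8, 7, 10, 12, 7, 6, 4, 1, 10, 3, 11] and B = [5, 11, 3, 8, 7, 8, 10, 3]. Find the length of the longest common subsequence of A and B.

4

A longest common subsequence is 8, 8, 10, 3 (length 4); the LCS DP confirms no longer common subsequence exists.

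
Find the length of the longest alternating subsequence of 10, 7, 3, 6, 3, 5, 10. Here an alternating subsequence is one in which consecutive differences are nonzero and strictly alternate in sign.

5

A longest alternating subsequence is 10, 3, 6, 3, 5 (positions 1,3,4,5,6); its 4 consecutive differences strictly alternate in sign, and length 5 is optimal.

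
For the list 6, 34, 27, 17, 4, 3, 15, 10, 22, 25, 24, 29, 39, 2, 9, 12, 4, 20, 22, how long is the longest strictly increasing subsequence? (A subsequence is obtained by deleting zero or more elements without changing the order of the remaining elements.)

Let dp[i] be the longest increasing subsequence ending at position i. Then dp = [1, 2, 2, 2, 1, 1, 2, 2, 3, 4, 4, 5, 6, 1, 2, 3, 2, 4, 5].
The maximum is 6; one witness is 6, 17, 22, 25, 29, 39 at positions 1,4,9,10,12,13.

6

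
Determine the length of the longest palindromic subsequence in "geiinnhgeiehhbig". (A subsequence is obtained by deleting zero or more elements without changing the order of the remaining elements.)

9

One longest palindromic subsequence is giheiehig (positions 1,3,7,9,10,11,13,15,16); it reads the same forward and backward, and the interval DP gives dp[1][16] = 9.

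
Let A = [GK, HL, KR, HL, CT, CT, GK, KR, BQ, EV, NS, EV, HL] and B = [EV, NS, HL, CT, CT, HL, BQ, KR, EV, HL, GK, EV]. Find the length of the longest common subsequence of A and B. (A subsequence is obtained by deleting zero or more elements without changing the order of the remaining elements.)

6

A longest common subsequence is HL, CT, CT, KR, EV, EV (length 6); the LCS DP confirms no longer common subsequence exists.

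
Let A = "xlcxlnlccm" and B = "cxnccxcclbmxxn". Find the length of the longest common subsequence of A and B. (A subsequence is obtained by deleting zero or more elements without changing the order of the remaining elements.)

6

A longest common subsequence is xcxccm (length 6); the LCS DP confirms no longer common subsequence exists.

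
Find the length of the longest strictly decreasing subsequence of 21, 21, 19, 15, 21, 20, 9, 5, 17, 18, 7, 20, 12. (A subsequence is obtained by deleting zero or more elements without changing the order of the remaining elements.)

5

Let dp[i] be the longest decreasing subsequence ending at position i. Then dp = [1, 1, 2, 3, 1, 2, 4, 5, 3, 3, 5, 2, 4].
The maximum is 5; one witness is 21, 19, 15, 9, 5 at positions 1,3,4,7,8.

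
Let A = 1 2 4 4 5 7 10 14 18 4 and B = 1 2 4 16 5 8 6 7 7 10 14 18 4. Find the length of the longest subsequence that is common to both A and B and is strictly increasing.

8

For each value that appears in both, track the longest common increasing run ending there.
The best achievable length is 8; one witness is 1, 2, 4, 5, 7, 10, 14, 18 (A-positions 1,2,3,5,6,7,8,9, B-positions 1,2,3,5,8,10,11,12).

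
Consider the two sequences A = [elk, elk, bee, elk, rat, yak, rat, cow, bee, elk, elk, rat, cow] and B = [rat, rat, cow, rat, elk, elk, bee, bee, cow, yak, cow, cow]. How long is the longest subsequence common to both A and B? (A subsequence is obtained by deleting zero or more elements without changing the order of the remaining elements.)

6

Backtracking the LCS table gives one alignment: elk (A1,B5) → elk (A2,B6) → bee (A3,B8) → yak (A6,B10) → cow (A8,B11) → cow (A13,B12).
So the longest common subsequence has length 6.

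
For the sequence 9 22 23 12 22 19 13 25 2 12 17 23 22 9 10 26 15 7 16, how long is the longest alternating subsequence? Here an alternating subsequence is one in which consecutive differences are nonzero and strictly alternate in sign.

12

Track the best alternating length ending on an up-step vs a down-step at each position: up/down = 1/1, 2/1, 2/1, 2/3, 4/3, 4/5, 4/5, 6/1, 1/7, 8/7, 8/7, 8/7, 8/9, 8/9, 10/9, 10/1, 10/11, 8/11, 12/11.
The maximum over both is 12; one such subsequence is 9, 22, 12, 22, 19, 25, 2, 23, 22, 26, 15, 16.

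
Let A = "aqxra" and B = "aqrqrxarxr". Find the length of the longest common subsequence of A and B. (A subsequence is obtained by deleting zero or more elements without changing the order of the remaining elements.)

A longest common subsequence is aqxr (length 4); the LCS DP confirms no longer common subsequence exists.

4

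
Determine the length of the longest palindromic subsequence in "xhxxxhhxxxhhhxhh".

12

Using dp[i][j] = 2 + dp[i+1][j−1] if the ends match, else max(dp[i+1][j], dp[i][j−1]):
dp[1][16] = 12. A witness is xhxxxhhxxxhx at positions 1,2,3,4,5,6,7,8,9,10,13,14.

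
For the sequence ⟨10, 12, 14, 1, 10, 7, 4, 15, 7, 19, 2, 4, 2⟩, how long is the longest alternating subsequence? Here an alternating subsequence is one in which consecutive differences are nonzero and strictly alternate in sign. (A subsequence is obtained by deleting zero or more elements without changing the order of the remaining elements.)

11

Track the best alternating length ending on an up-step vs a down-step at each position: up/down = 1/1, 2/1, 2/1, 1/3, 4/3, 4/5, 4/5, 6/1, 6/7, 8/1, 4/9, 10/9, 4/11.
The maximum over both is 11; one such subsequence is 10, 12, 1, 10, 7, 15, 7, 19, 2, 4, 2.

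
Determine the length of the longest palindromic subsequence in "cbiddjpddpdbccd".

10

One longest palindromic subsequence is cbdpddpdbc (positions 1,2,4,7,8,9,10,11,12,14); it reads the same forward and backward, and the interval DP gives dp[1][15] = 10.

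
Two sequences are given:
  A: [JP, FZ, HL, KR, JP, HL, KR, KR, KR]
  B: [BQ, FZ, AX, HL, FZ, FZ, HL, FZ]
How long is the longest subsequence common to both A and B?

A longest common subsequence is FZ, HL, HL (length 3); the LCS DP confirms no longer common subsequence exists.

3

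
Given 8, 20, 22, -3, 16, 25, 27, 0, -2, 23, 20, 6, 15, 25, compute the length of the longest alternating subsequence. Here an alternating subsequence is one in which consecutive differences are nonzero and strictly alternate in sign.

8

A longest alternating subsequence is 8, 20, -3, 16, 0, 23, 6, 15 (positions 1,2,4,5,8,10,12,13); its 7 consecutive differences strictly alternate in sign, and length 8 is optimal.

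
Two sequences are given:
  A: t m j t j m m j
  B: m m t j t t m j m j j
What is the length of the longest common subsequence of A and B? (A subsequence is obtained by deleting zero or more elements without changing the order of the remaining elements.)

6

Backtracking the LCS table gives one alignment: t (A1,B3) → j (A3,B4) → t (A4,B6) → j (A5,B8) → m (A6,B9) → j (A8,B11).
So the longest common subsequence has length 6.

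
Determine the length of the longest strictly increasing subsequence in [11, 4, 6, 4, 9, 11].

One longest increasing subsequence is 4, 6, 9, 11 (positions 2,3,5,6), of length 4; no longer one exists.

4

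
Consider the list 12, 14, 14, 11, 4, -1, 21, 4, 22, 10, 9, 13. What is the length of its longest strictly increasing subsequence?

Scanning left to right, the best length ending at each element is: 12→1, 14→2, 14→2, 11→1, 4→1, -1→1, 21→3, 4→2, 22→4, 10→3, 9→3, 13→4.
So the longest increasing subsequence has length 4, e.g. 12, 14, 21, 22.

4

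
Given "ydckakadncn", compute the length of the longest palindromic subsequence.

5

Using dp[i][j] = 2 + dp[i+1][j−1] if the ends match, else max(dp[i+1][j], dp[i][j−1]):
dp[1][11] = 5. A witness is cakac at positions 3,5,6,7,10.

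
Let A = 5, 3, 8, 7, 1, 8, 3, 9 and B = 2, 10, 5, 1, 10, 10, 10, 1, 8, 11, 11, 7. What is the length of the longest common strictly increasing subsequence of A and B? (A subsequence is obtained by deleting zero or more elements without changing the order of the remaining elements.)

For each value that appears in both, track the longest common increasing run ending there.
The best achievable length is 2; one witness is 5, 8 (A-positions 1,3, B-positions 3,9).

2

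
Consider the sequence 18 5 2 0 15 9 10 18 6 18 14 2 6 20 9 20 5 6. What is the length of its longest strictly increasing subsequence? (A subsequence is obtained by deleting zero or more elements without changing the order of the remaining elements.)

5

One longest increasing subsequence is 5, 9, 10, 18, 20 (positions 2,6,7,8,14), of length 5; no longer one exists.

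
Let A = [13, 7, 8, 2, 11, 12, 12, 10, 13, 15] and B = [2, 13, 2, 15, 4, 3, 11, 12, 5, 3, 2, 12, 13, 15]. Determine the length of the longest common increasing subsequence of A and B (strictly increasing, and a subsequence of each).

For each value that appears in both, track the longest common increasing run ending there.
The best achievable length is 5; one witness is 2, 11, 12, 13, 15 (A-positions 4,5,6,9,10, B-positions 1,7,8,13,14).

5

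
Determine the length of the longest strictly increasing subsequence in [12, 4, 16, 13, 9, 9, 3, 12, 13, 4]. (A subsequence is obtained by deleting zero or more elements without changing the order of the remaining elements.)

Scanning left to right, the best length ending at each element is: 12→1, 4→1, 16→2, 13→2, 9→2, 9→2, 3→1, 12→3, 13→4, 4→2.
So the longest increasing subsequence has length 4, e.g. 4, 9, 12, 13.

4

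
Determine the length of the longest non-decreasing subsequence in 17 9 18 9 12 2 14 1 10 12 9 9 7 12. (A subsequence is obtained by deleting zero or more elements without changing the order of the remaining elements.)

5

Let dp[i] be the longest non-decreasing subsequence ending at position i. Then dp = [1, 1, 2, 2, 3, 1, 4, 1, 3, 4, 3, 4, 2, 5].
The maximum is 5; one witness is 9, 9, 12, 12, 12 at positions 2,4,5,10,14.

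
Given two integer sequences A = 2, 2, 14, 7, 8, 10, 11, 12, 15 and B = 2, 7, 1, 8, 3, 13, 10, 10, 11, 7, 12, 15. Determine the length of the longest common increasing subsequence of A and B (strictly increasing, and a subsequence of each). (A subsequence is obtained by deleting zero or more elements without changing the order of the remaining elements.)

7

A longest common strictly increasing subsequence is 2, 7, 8, 10, 11, 12, 15 (length 7); it appears in order in both A and B, and no longer such subsequence exists.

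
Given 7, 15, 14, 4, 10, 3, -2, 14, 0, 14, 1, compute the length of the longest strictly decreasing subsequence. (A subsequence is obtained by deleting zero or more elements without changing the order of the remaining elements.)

Scanning left to right, the best length ending at each element is: 7→1, 15→1, 14→2, 4→3, 10→3, 3→4, -2→5, 14→2, 0→5, 14→2, 1→5.
So the longest decreasing subsequence has length 5, e.g. 15, 14, 4, 3, -2.

5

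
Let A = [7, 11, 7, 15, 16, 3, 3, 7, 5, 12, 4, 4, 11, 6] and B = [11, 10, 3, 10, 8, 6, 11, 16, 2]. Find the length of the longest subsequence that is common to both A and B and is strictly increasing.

A longest common strictly increasing subsequence is 3, 6 (length 2); it appears in order in both A and B, and no longer such subsequence exists.

2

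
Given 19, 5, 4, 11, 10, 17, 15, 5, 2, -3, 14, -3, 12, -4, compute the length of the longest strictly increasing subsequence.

Scanning left to right, the best length ending at each element is: 19→1, 5→1, 4→1, 11→2, 10→2, 17→3, 15→3, 5→2, 2→1, -3→1, 14→3, -3→1, 12→3, -4→1.
So the longest increasing subsequence has length 3, e.g. 5, 11, 17.

3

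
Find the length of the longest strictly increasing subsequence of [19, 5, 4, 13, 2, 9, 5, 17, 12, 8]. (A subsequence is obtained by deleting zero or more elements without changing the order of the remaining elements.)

3

One longest increasing subsequence is 5, 13, 17 (positions 2,4,8), of length 3; no longer one exists.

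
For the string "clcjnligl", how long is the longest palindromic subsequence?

One longest palindromic subsequence is lgl (positions 2,8,9); it reads the same forward and backward, and the interval DP gives dp[1][9] = 3.

3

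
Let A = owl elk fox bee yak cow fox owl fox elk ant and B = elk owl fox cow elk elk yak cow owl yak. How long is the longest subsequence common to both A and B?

5

A longest common subsequence is owl, elk, yak, cow, owl (length 5); the LCS DP confirms no longer common subsequence exists.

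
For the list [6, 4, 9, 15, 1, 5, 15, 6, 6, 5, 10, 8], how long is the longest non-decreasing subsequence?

5

Scanning left to right, the best length ending at each element is: 6→1, 4→1, 9→2, 15→3, 1→1, 5→2, 15→4, 6→3, 6→4, 5→3, 10→5, 8→5.
So the longest non-decreasing subsequence has length 5, e.g. 4, 5, 6, 6, 10.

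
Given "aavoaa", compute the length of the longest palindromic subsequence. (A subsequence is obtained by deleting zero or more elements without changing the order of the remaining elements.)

Using dp[i][j] = 2 + dp[i+1][j−1] if the ends match, else max(dp[i+1][j], dp[i][j−1]):
dp[1][6] = 5. A witness is aaoaa at positions 1,2,4,5,6.

5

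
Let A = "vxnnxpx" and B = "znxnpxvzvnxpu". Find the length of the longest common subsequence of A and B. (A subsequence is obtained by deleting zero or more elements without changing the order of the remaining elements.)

5

A longest common subsequence is xnnxp (length 5); the LCS DP confirms no longer common subsequence exists.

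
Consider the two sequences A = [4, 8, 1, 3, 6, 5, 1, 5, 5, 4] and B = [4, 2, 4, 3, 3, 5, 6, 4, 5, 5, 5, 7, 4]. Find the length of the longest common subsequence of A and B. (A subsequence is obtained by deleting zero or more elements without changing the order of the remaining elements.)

A longest common subsequence is 4, 3, 6, 5, 5, 5, 4 (length 7); the LCS DP confirms no longer common subsequence exists.

7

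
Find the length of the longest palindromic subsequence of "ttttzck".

One longest palindromic subsequence is tttt (positions 1,2,3,4); it reads the same forward and backward, and the interval DP gives dp[1][7] = 4.

4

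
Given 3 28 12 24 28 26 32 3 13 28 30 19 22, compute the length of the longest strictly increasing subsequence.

Let dp[i] be the longest increasing subsequence ending at position i. Then dp = [1, 2, 2, 3, 4, 4, 5, 1, 3, 5, 6, 4, 5].
The maximum is 6; one witness is 3, 12, 24, 26, 28, 30 at positions 1,3,4,6,10,11.

6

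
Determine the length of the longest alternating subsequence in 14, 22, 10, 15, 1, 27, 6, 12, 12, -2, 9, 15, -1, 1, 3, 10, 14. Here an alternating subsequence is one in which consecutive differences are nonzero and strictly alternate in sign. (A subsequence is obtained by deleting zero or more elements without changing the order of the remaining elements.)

12

A longest alternating subsequence is 14, 22, 10, 15, 1, 27, 6, 12, -2, 9, -1, 1 (positions 1,2,3,4,5,6,7,8,10,11,13,14); its 11 consecutive differences strictly alternate in sign, and length 12 is optimal.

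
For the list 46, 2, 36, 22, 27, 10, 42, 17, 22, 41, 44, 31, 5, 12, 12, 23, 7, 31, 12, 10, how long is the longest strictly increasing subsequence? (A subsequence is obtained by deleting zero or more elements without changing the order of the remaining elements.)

6

Scanning left to right, the best length ending at each element is: 46→1, 2→1, 36→2, 22→2, 27→3, 10→2, 42→4, 17→3, 22→4, 41→5, 44→6, 31→5, 5→2, 12→3, 12→3, 23→5, 7→3, 31→6, 12→4, 10→4.
So the longest increasing subsequence has length 6, e.g. 2, 10, 17, 22, 41, 44.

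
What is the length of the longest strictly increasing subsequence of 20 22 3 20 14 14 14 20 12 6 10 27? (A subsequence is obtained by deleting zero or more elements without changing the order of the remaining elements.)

Let dp[i] be the longest increasing subsequence ending at position i. Then dp = [1, 2, 1, 2, 2, 2, 2, 3, 2, 2, 3, 4].
The maximum is 4; one witness is 3, 14, 20, 27 at positions 3,5,8,12.

4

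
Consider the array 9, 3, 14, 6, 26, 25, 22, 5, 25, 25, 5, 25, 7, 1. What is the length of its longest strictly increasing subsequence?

4

Let dp[i] be the longest increasing subsequence ending at position i. Then dp = [1, 1, 2, 2, 3, 3, 3, 2, 4, 4, 2, 4, 3, 1].
The maximum is 4; one witness is 9, 14, 22, 25 at positions 1,3,7,9.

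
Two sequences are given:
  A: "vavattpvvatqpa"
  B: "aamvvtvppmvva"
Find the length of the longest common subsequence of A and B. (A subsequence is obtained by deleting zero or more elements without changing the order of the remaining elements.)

7

Backtracking the LCS table gives one alignment: v (A1,B4) → v (A3,B5) → t (A5,B6) → p (A7,B9) → v (A8,B11) → v (A9,B12) → a (A14,B13).
So the longest common subsequence has length 7.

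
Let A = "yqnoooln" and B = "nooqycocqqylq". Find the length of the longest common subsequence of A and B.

5

A longest common subsequence is noool (length 5); the LCS DP confirms no longer common subsequence exists.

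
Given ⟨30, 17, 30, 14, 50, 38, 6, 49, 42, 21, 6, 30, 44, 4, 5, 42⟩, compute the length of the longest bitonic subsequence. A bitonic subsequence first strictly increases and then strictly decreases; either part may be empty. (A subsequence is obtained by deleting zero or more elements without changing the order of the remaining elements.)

8

One longest bitonic subsequence is 17, 30, 50, 49, 42, 21, 6, 5 (positions 2,3,5,8,9,10,11,15): it rises to 50 then falls. Length 8 is optimal.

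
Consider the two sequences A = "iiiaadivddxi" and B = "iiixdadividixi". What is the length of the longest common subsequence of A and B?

Backtracking the LCS table gives one alignment: i (A1,B1) → i (A2,B2) → i (A3,B3) → a (A5,B6) → d (A6,B7) → i (A7,B8) → v (A8,B9) → d (A9,B11) → x (A11,B13) → i (A12,B14).
So the longest common subsequence has length 10.

10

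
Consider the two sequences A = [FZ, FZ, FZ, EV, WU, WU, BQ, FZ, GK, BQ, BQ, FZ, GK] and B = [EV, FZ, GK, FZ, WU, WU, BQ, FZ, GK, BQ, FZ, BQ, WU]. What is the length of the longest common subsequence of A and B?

A longest common subsequence is FZ, FZ, WU, WU, BQ, FZ, GK, BQ, BQ (length 9); the LCS DP confirms no longer common subsequence exists.

9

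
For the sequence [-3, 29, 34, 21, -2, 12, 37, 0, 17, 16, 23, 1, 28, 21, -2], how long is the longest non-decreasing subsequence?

6

One longest non-decreasing subsequence is -3, -2, 12, 17, 23, 28 (positions 1,5,6,9,11,13), of length 6; no longer one exists.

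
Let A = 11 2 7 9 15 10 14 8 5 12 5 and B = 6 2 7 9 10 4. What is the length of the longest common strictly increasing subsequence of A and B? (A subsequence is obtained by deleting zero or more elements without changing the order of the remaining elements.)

4

For each value that appears in both, track the longest common increasing run ending there.
The best achievable length is 4; one witness is 2, 7, 9, 10 (A-positions 2,3,4,6, B-positions 2,3,4,5).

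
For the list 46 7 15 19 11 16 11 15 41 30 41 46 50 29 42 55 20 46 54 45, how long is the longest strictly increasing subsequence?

Scanning left to right, the best length ending at each element is: 46→1, 7→1, 15→2, 19→3, 11→2, 16→3, 11→2, 15→3, 41→4, 30→4, 41→5, 46→6, 50→7, 29→4, 42→6, 55→8, 20→4, 46→7, 54→8, 45→7.
So the longest increasing subsequence has length 8, e.g. 7, 15, 19, 30, 41, 46, 50, 55.

8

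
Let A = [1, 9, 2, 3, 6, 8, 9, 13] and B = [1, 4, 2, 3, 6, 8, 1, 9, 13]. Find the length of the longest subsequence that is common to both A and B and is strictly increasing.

7

A longest common strictly increasing subsequence is 1, 2, 3, 6, 8, 9, 13 (length 7); it appears in order in both A and B, and no longer such subsequence exists.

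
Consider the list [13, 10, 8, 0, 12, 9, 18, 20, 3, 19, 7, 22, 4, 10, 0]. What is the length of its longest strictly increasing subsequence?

5

Scanning left to right, the best length ending at each element is: 13→1, 10→1, 8→1, 0→1, 12→2, 9→2, 18→3, 20→4, 3→2, 19→4, 7→3, 22→5, 4→3, 10→4, 0→1.
So the longest increasing subsequence has length 5, e.g. 10, 12, 18, 20, 22.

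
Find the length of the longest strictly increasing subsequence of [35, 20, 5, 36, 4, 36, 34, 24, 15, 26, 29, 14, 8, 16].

Scanning left to right, the best length ending at each element is: 35→1, 20→1, 5→1, 36→2, 4→1, 36→2, 34→2, 24→2, 15→2, 26→3, 29→4, 14→2, 8→2, 16→3.
So the longest increasing subsequence has length 4, e.g. 20, 24, 26, 29.

4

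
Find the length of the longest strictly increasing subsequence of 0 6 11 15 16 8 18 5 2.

One longest increasing subsequence is 0, 6, 11, 15, 16, 18 (positions 1,2,3,4,5,7), of length 6; no longer one exists.

6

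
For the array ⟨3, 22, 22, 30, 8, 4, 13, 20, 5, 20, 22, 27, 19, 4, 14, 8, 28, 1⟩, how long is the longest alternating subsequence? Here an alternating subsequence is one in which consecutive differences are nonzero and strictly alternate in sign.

11

Track the best alternating length ending on an up-step vs a down-step at each position: up/down = 1/1, 2/1, 2/1, 2/1, 2/3, 2/3, 4/3, 4/3, 4/5, 6/3, 6/3, 6/3, 6/7, 2/7, 8/7, 8/9, 10/3, 1/11.
The maximum over both is 11; one such subsequence is 3, 22, 8, 13, 5, 20, 4, 14, 8, 28, 1.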